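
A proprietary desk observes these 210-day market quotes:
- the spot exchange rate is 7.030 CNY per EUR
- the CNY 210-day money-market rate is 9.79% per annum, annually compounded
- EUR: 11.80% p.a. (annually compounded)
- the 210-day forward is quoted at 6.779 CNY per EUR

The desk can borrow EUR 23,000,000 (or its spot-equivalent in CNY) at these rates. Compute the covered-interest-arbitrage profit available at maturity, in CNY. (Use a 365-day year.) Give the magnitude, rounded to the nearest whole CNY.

CNY 4,365,418

T = 210/365 years.
Keep in EUR, deliver into the forward: 23,000,000·1.066278437·6.779 = CNY 166,250,935.06.
Swap to CNY now, deposit: 23,000,000·7.030·1.05520658508 = CNY 170,616,352.74.
The quoted forward undervalues EUR, so borrow EUR, convert to CNY at spot, deposit the CNY at 9.79%, and buy EUR forward at 6.779 to cover the loan.
Profit = 170,616,352.74 − 166,250,935.06 = CNY 4,365,418.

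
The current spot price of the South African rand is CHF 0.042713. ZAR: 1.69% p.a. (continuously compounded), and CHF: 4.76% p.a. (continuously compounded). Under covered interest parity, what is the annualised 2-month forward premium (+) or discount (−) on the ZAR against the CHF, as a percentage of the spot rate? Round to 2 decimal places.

T = 2/12 years.
CIP forward (CHF per ZAR) = 0.042713 × 1.0079649/1.0028206 = 0.042932110.
(F − S)/S ÷ T = (0.042932110 − 0.042713)/0.042713/(2/12) = 0.030779 → 3.08%.

+3.08%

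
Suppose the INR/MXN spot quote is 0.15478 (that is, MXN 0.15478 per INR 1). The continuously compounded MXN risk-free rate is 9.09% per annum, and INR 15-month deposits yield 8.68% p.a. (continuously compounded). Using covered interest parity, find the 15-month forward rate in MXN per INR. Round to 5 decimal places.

T = 15/12 years.
MXN growth factor: e^(0.0909×15/12) = 1.1203319.
INR accumulates by e^(0.0868×15/12) = 1.1146049.
CIP: F = S · (grow MXN)/(grow INR) = 0.15478 × 1.1203319/1.1146049 = 0.1555753 MXN per INR.

0.15558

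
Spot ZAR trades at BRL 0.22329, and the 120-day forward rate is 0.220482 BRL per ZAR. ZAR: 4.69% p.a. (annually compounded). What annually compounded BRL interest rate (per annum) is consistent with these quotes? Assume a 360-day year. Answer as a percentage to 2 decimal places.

0.79%

T = 120/360 years.
By CIP, F/S equals the BRL-to-ZAR growth ratio: 0.220482/0.22329 = 0.9874244.
ZAR growth factor: (1 + 0.0469)^(120/360) = 1.0153951.
That pins the BRL growth at 1.0026259.
r = 1.0026259^(360/120) − 1 = 0.007898 → 0.79%.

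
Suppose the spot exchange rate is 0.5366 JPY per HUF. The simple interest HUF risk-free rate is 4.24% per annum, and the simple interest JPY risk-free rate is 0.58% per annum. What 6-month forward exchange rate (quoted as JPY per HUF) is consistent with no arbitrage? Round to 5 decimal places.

T = 6/12 years.
JPY accumulates by 1 + 0.0058×6/12 = 1.002900.
Growth of 1 HUF over T: 1 + 0.0424×6/12 = 1.021200.
Forward (JPY per HUF) = 0.5366 × 1.002900 / 1.021200 = 0.5269841.

0.52698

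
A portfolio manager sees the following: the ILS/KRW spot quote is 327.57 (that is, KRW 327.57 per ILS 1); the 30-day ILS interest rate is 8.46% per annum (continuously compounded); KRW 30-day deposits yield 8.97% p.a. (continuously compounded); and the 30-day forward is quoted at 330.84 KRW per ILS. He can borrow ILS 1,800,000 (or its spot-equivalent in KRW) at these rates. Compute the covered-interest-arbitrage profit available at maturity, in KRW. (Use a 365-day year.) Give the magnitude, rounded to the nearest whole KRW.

KRW 5,678,135

T = 30/365 years.
Route A — deposit ILS, sell forward: 1,800,000 × 1.00697765585 × 330.84 = KRW 599,667,277.79.
Route B — convert at spot, deposit KRW: 1,800,000 × 327.57 × 1.00739984729 = KRW 593,989,142.36.
The quoted forward overvalues ILS, so borrow KRW, buy ILS at spot, deposit the ILS at 8.46%, and sell the proceeds forward at 330.84.
Profit = 599,667,277.79 − 593,989,142.36 = KRW 5,678,135.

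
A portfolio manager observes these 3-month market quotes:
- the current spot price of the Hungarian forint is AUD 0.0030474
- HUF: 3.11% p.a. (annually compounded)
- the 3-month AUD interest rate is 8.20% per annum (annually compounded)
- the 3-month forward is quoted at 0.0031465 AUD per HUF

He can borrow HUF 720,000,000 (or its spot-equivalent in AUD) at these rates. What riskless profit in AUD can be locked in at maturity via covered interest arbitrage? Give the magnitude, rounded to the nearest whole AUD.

AUD 45,105

T = 3/12 years.
Route A — deposit HUF, sell forward: 720,000,000 × 1.007685935 × 0.0031465 = AUD 2,282,892.33.
Route B — convert at spot, deposit AUD: 720,000,000 × 0.0030474 × 1.019898176 = AUD 2,237,787.15.
The quoted forward overvalues HUF, so borrow AUD, buy HUF at spot, deposit the HUF at 3.11%, and sell the proceeds forward at 0.0031465.
The gap between the two covered legs is AUD 45,105.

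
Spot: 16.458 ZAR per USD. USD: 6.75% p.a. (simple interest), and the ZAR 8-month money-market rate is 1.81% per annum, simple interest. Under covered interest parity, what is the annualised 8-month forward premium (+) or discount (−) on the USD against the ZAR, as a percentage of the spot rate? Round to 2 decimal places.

T = 8/12 years.
CIP forward (ZAR per USD) = 16.458 × 1.0120667/1.045000 = 15.939324.
Annualised premium = (F − S)/S × (1/T) = (15.939324 − 16.458)/16.458 ÷ (8/12) = -4.73%.

-4.73%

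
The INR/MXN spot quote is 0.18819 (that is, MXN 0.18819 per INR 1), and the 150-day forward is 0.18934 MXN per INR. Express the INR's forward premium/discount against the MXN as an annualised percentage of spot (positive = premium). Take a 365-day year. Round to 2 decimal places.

T = 150/365 years.
Period premium: (0.18934 − 0.18819)/0.18819 = 0.0061108.
Per annum: 0.0061108 / (150/365) = 0.014870 = 1.49%.

+1.49%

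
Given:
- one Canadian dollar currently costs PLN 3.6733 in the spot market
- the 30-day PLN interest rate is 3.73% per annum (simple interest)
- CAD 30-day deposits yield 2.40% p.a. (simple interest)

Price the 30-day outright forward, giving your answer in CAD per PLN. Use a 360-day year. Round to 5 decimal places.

T = 30/360 years.
PLN accumulates by 1 + 0.0373×30/360 = 1.0031083.
CAD growth factor: 1 + 0.0240×30/360 = 1.002000.
So F = 3.6733 × 1.0031083 / 1.002000 = 3.677363 (PLN/CAD).
Invert for CAD per PLN: 1 / 3.677363 = 0.27193.

0.27193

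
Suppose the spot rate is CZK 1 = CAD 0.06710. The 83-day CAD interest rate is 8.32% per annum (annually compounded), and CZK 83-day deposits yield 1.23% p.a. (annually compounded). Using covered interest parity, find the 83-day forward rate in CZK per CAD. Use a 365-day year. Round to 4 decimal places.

T = 83/365 years.
Growth of 1 CAD over T: (1 + 0.0832)^(83/365) = 1.01833965.
CZK accumulates by (1 + 0.0123)^(83/365) = 1.00278379.
So F = 0.0671 × 1.01833965 / 1.00278379 = 0.068140901 (CAD/CZK).
Invert for CZK per CAD: 1 / 0.068140901 = 14.6755.

14.6755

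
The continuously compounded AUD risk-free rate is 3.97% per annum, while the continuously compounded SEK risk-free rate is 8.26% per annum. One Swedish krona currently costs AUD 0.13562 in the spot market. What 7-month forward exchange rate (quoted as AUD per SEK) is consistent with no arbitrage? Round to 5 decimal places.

0.13227

T = 7/12 years.
AUD growth factor: e^(0.0397×7/12) = 1.0234286.
Growth of 1 SEK over T: e^(0.0826×7/12) = 1.049363.
CIP: F = S · (grow AUD)/(grow SEK) = 0.13562 × 1.0234286/1.049363 = 0.1322682 AUD per SEK.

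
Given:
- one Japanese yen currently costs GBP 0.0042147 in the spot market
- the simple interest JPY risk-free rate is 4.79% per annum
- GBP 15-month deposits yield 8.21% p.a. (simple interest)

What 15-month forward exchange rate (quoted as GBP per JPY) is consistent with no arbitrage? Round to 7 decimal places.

T = 15/12 years.
GBP accumulates by 1 + 0.0821×15/12 = 1.102625.
JPY accumulates by 1 + 0.0479×15/12 = 1.059875.
CIP: F = S · (grow GBP)/(grow JPY) = 0.0042147 × 1.102625/1.059875 = 0.004384700 GBP per JPY.

0.0043847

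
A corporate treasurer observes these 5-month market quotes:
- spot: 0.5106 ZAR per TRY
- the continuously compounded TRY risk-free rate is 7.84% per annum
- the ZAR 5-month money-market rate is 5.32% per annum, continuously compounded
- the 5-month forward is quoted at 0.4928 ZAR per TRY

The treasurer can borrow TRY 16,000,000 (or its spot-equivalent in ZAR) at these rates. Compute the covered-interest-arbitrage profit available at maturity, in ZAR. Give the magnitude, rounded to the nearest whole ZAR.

T = 5/12 years.
Keep in TRY, deliver into the forward: 16,000,000·1.03320608·0.4928 = ZAR 8,146,623.30.
Swap to ZAR now, deposit: 16,000,000·0.5106·1.022414173 = ZAR 8,352,714.83.
The quoted forward undervalues TRY, so borrow TRY, convert to ZAR at spot, deposit the ZAR at 5.32%, and buy TRY forward at 0.4928 to cover the loan.
Profit = 8,352,714.83 − 8,146,623.30 = ZAR 206,092.

ZAR 206,092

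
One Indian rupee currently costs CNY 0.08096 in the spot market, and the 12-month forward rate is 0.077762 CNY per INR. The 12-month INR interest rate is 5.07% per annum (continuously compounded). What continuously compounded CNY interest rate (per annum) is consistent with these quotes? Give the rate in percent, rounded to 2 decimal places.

1.04%

T = 1 year.
CIP gives F = S · g_CNY/g_INR, so g_CNY/g_INR = 0.077762/0.08096 = 0.9604990.
The INR side grows by e^(0.0507×1) = 1.0520072.
That pins the CNY growth at 1.0104519.
Take logs: ln 1.0104519 / 1 = 0.010398, so 1.04%.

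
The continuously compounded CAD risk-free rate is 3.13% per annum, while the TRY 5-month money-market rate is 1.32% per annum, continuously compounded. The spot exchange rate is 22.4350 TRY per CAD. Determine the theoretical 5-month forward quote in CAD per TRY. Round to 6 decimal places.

0.044911

T = 5/12 years.
TRY growth factor: e^(0.0132×5/12) = 1.0055152.
CAD accumulates by e^(0.0313×5/12) = 1.0131271.
CIP: F = S · (grow TRY)/(grow CAD) = 22.435 × 1.0055152/1.0131271 = 22.26644 TRY per CAD.
Invert for CAD per TRY: 1 / 22.26644 = 0.044911.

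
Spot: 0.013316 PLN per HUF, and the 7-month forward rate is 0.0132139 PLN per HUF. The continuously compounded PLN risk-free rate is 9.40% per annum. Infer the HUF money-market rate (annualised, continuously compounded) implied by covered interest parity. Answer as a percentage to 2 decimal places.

10.72%

T = 7/12 years.
By CIP, F/S equals the PLN-to-HUF growth ratio: 0.0132139/0.013316 = 0.9923325.
PLN growth factor: e^(0.0940×7/12) = 1.0563645.
So the HUF growth factor = 1.0645268.
r = ln(1.0645268)/(7/12) = 0.107195 → 10.72%.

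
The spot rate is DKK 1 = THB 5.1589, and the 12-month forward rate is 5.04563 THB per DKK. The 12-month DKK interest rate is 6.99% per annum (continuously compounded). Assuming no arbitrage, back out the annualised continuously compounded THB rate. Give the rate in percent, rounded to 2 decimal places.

4.77%

T = 1 year.
CIP gives F = S · g_THB/g_DKK, so g_THB/g_DKK = 5.04563/5.1589 = 0.9780438.
The DKK side grows by e^(0.0699×1) = 1.0724009.
That pins the THB growth at 1.0488551.
Take logs: ln 1.0488551 / 1 = 0.047699, so 4.77%.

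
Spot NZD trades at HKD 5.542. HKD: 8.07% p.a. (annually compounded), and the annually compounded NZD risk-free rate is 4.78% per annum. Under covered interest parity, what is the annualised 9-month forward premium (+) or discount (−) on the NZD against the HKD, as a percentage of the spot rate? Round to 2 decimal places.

T = 9/12 years.
CIP forward (HKD per NZD) = 5.542 × 1.0599341/1.035640 = 5.672005.
Annualised premium = (F − S)/S × (1/T) = (5.672005 − 5.542)/5.542 ÷ (9/12) = 3.13%.

+3.13%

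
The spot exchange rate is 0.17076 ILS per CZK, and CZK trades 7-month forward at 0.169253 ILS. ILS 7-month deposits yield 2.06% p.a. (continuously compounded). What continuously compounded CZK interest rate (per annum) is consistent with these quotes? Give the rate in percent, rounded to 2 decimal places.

3.58%

T = 7/12 years.
By CIP, F/S equals the ILS-to-CZK growth ratio: 0.169253/0.17076 = 0.9911747.
The ILS side grows by e^(0.0206×7/12) = 1.0120892.
That pins the CZK growth at 1.0211007.
Take logs: ln 1.0211007 / (7/12) = 0.035796, so 3.58%.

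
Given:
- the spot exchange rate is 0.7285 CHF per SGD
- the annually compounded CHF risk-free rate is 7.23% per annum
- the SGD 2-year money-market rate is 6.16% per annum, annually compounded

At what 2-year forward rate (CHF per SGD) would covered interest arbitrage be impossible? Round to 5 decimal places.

T = 2 years.
CHF accumulates by (1 + 0.0723)^2 = 1.1498273.
Growth of 1 SGD over T: (1 + 0.0616)^2 = 1.1269946.
CIP: F = S · (grow CHF)/(grow SGD) = 0.7285 × 1.1498273/1.1269946 = 0.7432593 CHF per SGD.

0.74326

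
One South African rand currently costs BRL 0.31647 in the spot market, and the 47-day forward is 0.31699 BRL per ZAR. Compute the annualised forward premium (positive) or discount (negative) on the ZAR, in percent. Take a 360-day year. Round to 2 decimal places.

+1.26%

T = 47/360 years.
Period premium: (0.31699 − 0.31647)/0.31647 = 0.0016431.
Per annum: 0.0016431 / (47/360) = 0.012585 = 1.26%.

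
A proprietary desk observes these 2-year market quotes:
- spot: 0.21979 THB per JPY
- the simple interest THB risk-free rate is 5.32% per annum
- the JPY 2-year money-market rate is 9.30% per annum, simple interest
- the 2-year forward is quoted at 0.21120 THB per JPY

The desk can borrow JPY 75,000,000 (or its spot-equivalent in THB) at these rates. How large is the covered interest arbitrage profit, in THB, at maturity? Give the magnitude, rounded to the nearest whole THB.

T = 2 years.
Invest the JPY and cover forward: 75,000,000 × 1.186000 × 0.21120 = THB 18,786,240.00.
Convert at spot and invest in THB: 75,000,000 × 0.21979 × 1.106400 = THB 18,238,174.20.
The quoted forward overvalues JPY, so borrow THB, buy JPY at spot, deposit the JPY at 9.30%, and sell the proceeds forward at 0.21120.
Profit = 18,786,240.00 − 18,238,174.20 = THB 548,066.

THB 548,066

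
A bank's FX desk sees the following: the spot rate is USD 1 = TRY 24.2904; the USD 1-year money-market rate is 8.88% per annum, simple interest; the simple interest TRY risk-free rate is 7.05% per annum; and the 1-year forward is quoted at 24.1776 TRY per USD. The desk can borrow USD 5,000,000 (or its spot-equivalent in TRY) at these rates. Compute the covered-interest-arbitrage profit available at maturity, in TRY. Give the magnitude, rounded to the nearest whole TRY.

T = 1 year.
Invest the USD and cover forward: 5,000,000 × 1.088800 × 24.1776 = TRY 131,622,854.40.
Convert at spot and invest in TRY: 5,000,000 × 24.2904 × 1.070500 = TRY 130,014,366.00.
The quoted forward overvalues USD, so borrow TRY, buy USD at spot, deposit the USD at 8.88%, and sell the proceeds forward at 24.1776.
Arbitrage profit = |131,622,854.40 − 130,014,366.00| = TRY 1,608,488.

TRY 1,608,488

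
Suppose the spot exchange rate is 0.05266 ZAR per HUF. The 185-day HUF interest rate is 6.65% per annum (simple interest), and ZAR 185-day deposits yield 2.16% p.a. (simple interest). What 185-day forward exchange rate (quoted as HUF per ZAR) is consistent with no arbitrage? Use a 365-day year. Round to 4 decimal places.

T = 185/365 years.
Growth of 1 ZAR over T: 1 + 0.0216×185/365 = 1.01094795.
Growth of 1 HUF over T: 1 + 0.0665×185/365 = 1.03370548.
So F = 0.05266 × 1.01094795 / 1.03370548 = 0.051500664 (ZAR/HUF).
Quoted the other way: 1/0.051500664 = 19.4172 HUF per ZAR.

19.4172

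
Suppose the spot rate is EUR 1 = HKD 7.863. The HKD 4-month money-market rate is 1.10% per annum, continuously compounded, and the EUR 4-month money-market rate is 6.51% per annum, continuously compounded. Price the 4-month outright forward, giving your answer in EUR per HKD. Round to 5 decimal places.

0.12949

T = 4/12 years.
HKD growth factor: e^(0.0110×4/12) = 1.0036734.
EUR growth factor: e^(0.0651×4/12) = 1.0219372.
So F = 7.863 × 1.0036734 / 1.0219372 = 7.722474 (HKD/EUR).
Invert for EUR per HKD: 1 / 7.722474 = 0.12949.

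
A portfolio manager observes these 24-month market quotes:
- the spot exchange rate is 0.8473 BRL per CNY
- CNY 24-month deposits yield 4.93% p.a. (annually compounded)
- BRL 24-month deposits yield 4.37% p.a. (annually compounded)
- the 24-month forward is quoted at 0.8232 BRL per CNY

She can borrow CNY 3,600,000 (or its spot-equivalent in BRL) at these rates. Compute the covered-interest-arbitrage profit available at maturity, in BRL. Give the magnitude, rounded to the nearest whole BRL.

BRL 59,774

T = 2 years.
Invest the CNY and cover forward: 3,600,000 × 1.10103049 × 0.8232 = BRL 3,262,925.88.
Convert at spot and invest in BRL: 3,600,000 × 0.8473 × 1.08930969 = BRL 3,322,699.56.
The quoted forward undervalues CNY, so borrow CNY, convert to BRL at spot, deposit the BRL at 4.37%, and buy CNY forward at 0.8232 to cover the loan.
The gap between the two covered legs is BRL 59,774.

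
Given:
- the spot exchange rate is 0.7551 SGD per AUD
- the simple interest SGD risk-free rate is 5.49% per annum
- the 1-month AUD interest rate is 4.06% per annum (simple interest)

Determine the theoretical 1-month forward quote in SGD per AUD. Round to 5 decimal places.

0.75600

T = 1/12 years.
Growth of 1 SGD over T: 1 + 0.0549×1/12 = 1.004575.
Growth of 1 AUD over T: 1 + 0.0406×1/12 = 1.0033833.
Forward (SGD per AUD) = 0.7551 × 1.004575 / 1.0033833 = 0.7559968.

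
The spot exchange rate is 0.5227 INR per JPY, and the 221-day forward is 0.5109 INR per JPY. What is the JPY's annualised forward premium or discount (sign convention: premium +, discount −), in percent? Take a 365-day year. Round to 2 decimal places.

T = 221/365 years.
(F − S)/S = (0.5109 − 0.5227)/0.5227 = -0.0225751.
Per annum: -0.0225751 / (221/365) = -0.037285 = -3.73%.

-3.73%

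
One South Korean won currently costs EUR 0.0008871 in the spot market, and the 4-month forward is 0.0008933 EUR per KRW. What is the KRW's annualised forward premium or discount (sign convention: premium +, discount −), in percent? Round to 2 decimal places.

T = 4/12 years.
KRW trades forward at +0.69891% vs spot over the period.
Per annum: 0.0069891 / (4/12) = 0.020967 = 2.10%.

+2.10%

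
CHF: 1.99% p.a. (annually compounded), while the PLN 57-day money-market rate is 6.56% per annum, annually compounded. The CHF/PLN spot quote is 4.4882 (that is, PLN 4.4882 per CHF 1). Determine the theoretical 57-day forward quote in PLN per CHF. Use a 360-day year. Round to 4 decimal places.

4.5195

T = 57/360 years.
Growth of 1 PLN over T: (1 + 0.0656)^(57/360) = 1.010111.
Growth of 1 CHF over T: (1 + 0.0199)^(57/360) = 1.0031248.
So F = 4.4882 × 1.010111 / 1.0031248 = 4.519458 (PLN/CHF).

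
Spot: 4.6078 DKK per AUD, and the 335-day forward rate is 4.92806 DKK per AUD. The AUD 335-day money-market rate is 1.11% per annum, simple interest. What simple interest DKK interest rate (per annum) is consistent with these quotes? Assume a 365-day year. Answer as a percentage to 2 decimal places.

8.76%

T = 335/365 years.
CIP gives F = S · g_DKK/g_AUD, so g_DKK/g_AUD = 4.92806/4.6078 = 1.0695039.
AUD growth factor: 1 + 0.0111×335/365 = 1.0101877.
Hence g_DKK = 1.0803997.
r = (1.0803997 − 1)/(335/365) = 0.087600 → 8.76%.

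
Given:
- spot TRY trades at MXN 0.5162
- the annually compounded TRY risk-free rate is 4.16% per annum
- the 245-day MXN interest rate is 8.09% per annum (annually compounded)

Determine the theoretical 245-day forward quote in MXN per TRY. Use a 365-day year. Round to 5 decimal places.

T = 245/365 years.
MXN growth factor: (1 + 0.0809)^(245/365) = 1.0536053.
TRY growth factor: (1 + 0.0416)^(245/365) = 1.0277358.
Forward (MXN per TRY) = 0.5162 × 1.0536053 / 1.0277358 = 0.5291935.

0.52919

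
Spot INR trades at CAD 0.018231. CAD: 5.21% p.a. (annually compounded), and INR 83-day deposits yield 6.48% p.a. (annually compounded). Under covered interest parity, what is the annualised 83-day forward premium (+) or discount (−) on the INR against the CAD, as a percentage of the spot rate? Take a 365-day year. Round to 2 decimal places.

-1.20%

T = 83/365 years.
CIP forward (CAD per INR) = 0.018231 × 1.011616/1.014380 = 0.018181324.
Annualised premium = (F − S)/S × (1/T) = (0.018181324 − 0.018231)/0.018231 ÷ (83/365) = -1.20%.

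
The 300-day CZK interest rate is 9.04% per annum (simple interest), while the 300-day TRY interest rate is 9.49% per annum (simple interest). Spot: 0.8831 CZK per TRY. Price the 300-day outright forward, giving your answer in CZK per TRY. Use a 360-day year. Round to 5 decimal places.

0.88003

T = 300/360 years.
Growth of 1 CZK over T: 1 + 0.0904×300/360 = 1.0753333.
TRY growth factor: 1 + 0.0949×300/360 = 1.0790833.
Forward (CZK per TRY) = 0.8831 × 1.0753333 / 1.0790833 = 0.8800311.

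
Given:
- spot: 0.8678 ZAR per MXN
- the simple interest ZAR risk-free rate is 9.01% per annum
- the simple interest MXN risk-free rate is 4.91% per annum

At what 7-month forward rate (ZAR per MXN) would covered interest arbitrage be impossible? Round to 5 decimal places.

T = 7/12 years.
ZAR accumulates by 1 + 0.0901×7/12 = 1.0525583.
Growth of 1 MXN over T: 1 + 0.0491×7/12 = 1.0286417.
CIP: F = S · (grow ZAR)/(grow MXN) = 0.8678 × 1.0525583/1.0286417 = 0.8879769 ZAR per MXN.

0.88798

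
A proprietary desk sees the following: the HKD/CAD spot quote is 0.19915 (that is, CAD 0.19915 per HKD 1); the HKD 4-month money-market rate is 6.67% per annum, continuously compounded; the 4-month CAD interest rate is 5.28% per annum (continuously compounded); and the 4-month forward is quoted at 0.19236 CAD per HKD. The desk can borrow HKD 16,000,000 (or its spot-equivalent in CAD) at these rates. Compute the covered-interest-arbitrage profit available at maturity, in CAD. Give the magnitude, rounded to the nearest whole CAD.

CAD 96,022

T = 4/12 years.
Invest the HKD and cover forward: 16,000,000 × 1.022482336 × 0.19236 = CAD 3,146,955.23.
Convert at spot and invest in CAD: 16,000,000 × 0.19915 × 1.017755793 = CAD 3,242,977.06.
The quoted forward undervalues HKD, so borrow HKD, convert to CAD at spot, deposit the CAD at 5.28%, and buy HKD forward at 0.19236 to cover the loan.
Arbitrage profit = |3,146,955.23 − 3,242,977.06| = CAD 96,022.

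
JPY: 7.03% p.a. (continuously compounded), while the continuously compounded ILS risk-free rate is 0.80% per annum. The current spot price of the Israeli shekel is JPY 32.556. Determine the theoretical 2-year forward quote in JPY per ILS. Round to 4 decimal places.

T = 2 years.
JPY accumulates by e^(0.0703×2) = 1.15096417.
ILS accumulates by e^(0.0080×2) = 1.01612869.
CIP: F = S · (grow JPY)/(grow ILS) = 32.556 × 1.15096417/1.01612869 = 36.876028 JPY per ILS.

36.8760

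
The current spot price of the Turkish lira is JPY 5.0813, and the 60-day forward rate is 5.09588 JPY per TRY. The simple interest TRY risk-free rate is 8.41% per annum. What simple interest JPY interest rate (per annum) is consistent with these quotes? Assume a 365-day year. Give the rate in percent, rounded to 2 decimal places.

T = 60/365 years.
CIP gives F = S · g_JPY/g_TRY, so g_JPY/g_TRY = 5.09588/5.0813 = 1.0028693.
The TRY side grows by 1 + 0.0841×60/365 = 1.0138247.
That pins the JPY growth at 1.0167337.
(1.0167337 − 1)/T = 0.101797, i.e. 10.18%.

10.18%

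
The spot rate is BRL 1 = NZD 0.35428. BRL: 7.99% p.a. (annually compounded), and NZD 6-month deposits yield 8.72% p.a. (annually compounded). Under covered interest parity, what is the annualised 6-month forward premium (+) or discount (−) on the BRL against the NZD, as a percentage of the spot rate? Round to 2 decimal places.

+0.67%

T = 6/12 years.
F = S · g_NZD/g_BRL = 0.35428 × 1.0426888/1.0391824 = 0.35547541.
(F − S)/S ÷ T = (0.35547541 − 0.35428)/0.35428/(6/12) = 0.006748 → 0.67%.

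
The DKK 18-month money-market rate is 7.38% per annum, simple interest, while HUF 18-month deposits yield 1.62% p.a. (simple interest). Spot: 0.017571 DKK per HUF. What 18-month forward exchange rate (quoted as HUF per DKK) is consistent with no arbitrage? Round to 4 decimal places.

T = 18/12 years.
DKK accumulates by 1 + 0.0738×18/12 = 1.110700.
HUF accumulates by 1 + 0.0162×18/12 = 1.024300.
Forward (DKK per HUF) = 0.017571 × 1.110700 / 1.024300 = 0.019053119.
Invert for HUF per DKK: 1 / 0.019053119 = 52.4848.

52.4848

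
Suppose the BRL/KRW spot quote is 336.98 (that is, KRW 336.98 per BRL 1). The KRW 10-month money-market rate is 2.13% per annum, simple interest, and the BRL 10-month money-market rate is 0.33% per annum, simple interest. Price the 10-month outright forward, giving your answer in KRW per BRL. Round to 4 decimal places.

342.0208

T = 10/12 years.
KRW accumulates by 1 + 0.0213×10/12 = 1.017750.
BRL accumulates by 1 + 0.0033×10/12 = 1.002750.
So F = 336.98 × 1.017750 / 1.002750 = 342.020838 (KRW/BRL).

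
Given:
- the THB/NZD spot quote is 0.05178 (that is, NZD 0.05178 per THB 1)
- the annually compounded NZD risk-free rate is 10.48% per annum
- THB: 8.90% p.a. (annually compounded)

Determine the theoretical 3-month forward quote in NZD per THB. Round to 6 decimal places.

0.051967

T = 3/12 years.
NZD growth factor: (1 + 0.1048)^(3/12) = 1.0252291.
THB growth factor: (1 + 0.0890)^(3/12) = 1.0215437.
So F = 0.05178 × 1.0252291 / 1.0215437 = 0.05196681 (NZD/THB).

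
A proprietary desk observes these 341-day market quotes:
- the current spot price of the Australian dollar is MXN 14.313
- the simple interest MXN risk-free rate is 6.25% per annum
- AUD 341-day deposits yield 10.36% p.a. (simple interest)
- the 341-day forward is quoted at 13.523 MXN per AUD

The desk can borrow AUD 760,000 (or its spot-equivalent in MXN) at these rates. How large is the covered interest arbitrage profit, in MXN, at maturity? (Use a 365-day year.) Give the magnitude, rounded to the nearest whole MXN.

T = 341/365 years.
Keep in AUD, deliver into the forward: 760,000·1.0967879452·13.523 = MXN 11,272,216.17.
Swap to MXN now, deposit: 760,000·14.313·1.058390411 = MXN 11,513,043.88.
The quoted forward undervalues AUD, so borrow AUD, convert to MXN at spot, deposit the MXN at 6.25%, and buy AUD forward at 13.523 to cover the loan.
Profit = 11,513,043.88 − 11,272,216.17 = MXN 240,828.

MXN 240,828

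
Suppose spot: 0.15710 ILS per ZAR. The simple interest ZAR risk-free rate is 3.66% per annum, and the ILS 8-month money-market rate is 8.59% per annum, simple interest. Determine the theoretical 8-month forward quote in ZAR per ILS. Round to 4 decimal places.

6.1675

T = 8/12 years.
ILS growth factor: 1 + 0.0859×8/12 = 1.0572667.
ZAR growth factor: 1 + 0.0366×8/12 = 1.024400.
Forward (ILS per ZAR) = 0.1571 × 1.0572667 / 1.024400 = 0.1621404.
Invert for ZAR per ILS: 1 / 0.1621404 = 6.1675.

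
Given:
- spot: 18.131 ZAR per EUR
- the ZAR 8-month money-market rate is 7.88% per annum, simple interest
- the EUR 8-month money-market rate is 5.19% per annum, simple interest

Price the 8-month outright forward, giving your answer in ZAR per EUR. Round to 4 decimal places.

T = 8/12 years.
ZAR growth factor: 1 + 0.0788×8/12 = 1.05253333.
EUR accumulates by 1 + 0.0519×8/12 = 1.034600.
Forward (ZAR per EUR) = 18.131 × 1.05253333 / 1.034600 = 18.445275.

18.4453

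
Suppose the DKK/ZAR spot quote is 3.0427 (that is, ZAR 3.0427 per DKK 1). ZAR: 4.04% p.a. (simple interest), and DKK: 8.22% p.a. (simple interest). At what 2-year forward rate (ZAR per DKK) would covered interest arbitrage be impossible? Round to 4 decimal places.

T = 2 years.
ZAR growth factor: 1 + 0.0404×2 = 1.080800.
Growth of 1 DKK over T: 1 + 0.0822×2 = 1.164400.
CIP: F = S · (grow ZAR)/(grow DKK) = 3.0427 × 1.080800/1.164400 = 2.824244 ZAR per DKK.

2.8242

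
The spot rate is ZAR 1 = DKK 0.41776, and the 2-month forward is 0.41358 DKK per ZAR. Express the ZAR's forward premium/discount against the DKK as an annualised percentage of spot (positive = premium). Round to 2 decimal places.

T = 2/12 years.
ZAR trades forward at -1.00057% vs spot over the period.
Per annum: -0.0100057 / (2/12) = -0.060034 = -6.00%.

-6.00%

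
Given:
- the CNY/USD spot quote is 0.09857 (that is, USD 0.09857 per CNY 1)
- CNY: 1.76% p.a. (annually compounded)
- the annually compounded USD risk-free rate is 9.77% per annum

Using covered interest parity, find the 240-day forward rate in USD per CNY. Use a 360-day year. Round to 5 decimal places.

T = 240/360 years.
USD accumulates by (1 + 0.0977)^(240/360) = 1.0641163.
CNY accumulates by (1 + 0.0176)^(240/360) = 1.0116992.
So F = 0.09857 × 1.0641163 / 1.0116992 = 0.1036770 (USD/CNY).

0.10368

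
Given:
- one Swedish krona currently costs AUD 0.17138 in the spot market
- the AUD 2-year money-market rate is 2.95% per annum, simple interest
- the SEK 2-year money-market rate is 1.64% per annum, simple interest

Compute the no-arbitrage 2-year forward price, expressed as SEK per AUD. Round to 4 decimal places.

T = 2 years.
AUD accumulates by 1 + 0.0295×2 = 1.059000.
SEK accumulates by 1 + 0.0164×2 = 1.032800.
CIP: F = S · (grow AUD)/(grow SEK) = 0.17138 × 1.059000/1.032800 = 0.1757276 AUD per SEK.
Invert for SEK per AUD: 1 / 0.1757276 = 5.6906.

5.6906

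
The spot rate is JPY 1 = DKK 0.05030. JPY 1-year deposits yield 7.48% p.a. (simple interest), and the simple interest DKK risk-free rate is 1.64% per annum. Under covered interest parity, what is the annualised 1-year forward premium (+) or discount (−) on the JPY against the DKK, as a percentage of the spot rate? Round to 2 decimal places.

T = 1 year.
No-arbitrage forward: 0.0503 × 1.016400 / 1.074800 = 0.04756691 DKK/JPY.
Annualised premium = (F − S)/S × (1/T) = (0.04756691 − 0.0503)/0.0503 ÷ 1 = -5.43%.

-5.43%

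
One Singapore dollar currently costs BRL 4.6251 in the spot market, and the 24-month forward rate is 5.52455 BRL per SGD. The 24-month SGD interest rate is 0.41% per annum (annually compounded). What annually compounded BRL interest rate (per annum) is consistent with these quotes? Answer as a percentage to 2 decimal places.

9.74%

T = 2 years.
CIP gives F = S · g_BRL/g_SGD, so g_BRL/g_SGD = 5.52455/4.6251 = 1.1944715.
SGD growth factor: (1 + 0.0041)^2 = 1.0082168.
So the BRL growth factor = 1.2042862.
Annualise: 1.2042862^(1/2) − 1 = 0.097400 = 9.74%.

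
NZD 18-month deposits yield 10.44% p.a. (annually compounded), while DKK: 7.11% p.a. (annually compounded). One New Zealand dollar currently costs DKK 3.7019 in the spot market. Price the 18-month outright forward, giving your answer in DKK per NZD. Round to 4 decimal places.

T = 18/12 years.
DKK accumulates by (1 + 0.0711)^(18/12) = 1.1085238.
Growth of 1 NZD over T: (1 + 0.1044)^(18/12) = 1.1606188.
Forward (DKK per NZD) = 3.7019 × 1.1085238 / 1.1606188 = 3.535738.

3.5357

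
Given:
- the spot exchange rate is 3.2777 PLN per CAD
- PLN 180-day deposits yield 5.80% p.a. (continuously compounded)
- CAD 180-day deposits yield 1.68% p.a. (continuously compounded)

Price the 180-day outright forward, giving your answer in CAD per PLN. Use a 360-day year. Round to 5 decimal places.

0.29887

T = 180/360 years.
PLN accumulates by e^(0.0580×180/360) = 1.0294246.
Growth of 1 CAD over T: e^(0.0168×180/360) = 1.0084354.
Forward (PLN per CAD) = 3.2777 × 1.0294246 / 1.0084354 = 3.345921.
Quoted the other way: 1/3.345921 = 0.29887 CAD per PLN.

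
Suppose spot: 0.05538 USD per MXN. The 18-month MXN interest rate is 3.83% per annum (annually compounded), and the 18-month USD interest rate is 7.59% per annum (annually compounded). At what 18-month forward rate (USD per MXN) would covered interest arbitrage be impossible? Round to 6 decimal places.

T = 18/12 years.
USD growth factor: (1 + 0.0759)^(18/12) = 1.1159837.
MXN growth factor: (1 + 0.0383)^(18/12) = 1.0579966.
CIP: F = S · (grow USD)/(grow MXN) = 0.05538 × 1.1159837/1.0579966 = 0.05841529 USD per MXN.

0.058415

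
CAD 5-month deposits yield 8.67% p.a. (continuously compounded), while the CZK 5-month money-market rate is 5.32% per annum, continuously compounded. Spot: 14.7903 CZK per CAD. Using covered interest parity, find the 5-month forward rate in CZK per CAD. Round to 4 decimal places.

14.5853

T = 5/12 years.
CZK accumulates by e^(0.0532×5/12) = 1.02241417.
CAD accumulates by e^(0.0867×5/12) = 1.03678544.
Forward (CZK per CAD) = 14.7903 × 1.02241417 / 1.03678544 = 14.585286.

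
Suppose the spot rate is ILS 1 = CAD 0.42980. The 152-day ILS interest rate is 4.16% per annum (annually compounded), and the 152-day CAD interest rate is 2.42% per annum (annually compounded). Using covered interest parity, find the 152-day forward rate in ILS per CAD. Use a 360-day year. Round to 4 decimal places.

2.3433

T = 152/360 years.
Growth of 1 CAD over T: (1 + 0.0242)^(152/360) = 1.0101472.
ILS growth factor: (1 + 0.0416)^(152/360) = 1.0173579.
So F = 0.4298 × 1.0101472 / 1.0173579 = 0.4267537 (CAD/ILS).
Invert for ILS per CAD: 1 / 0.4267537 = 2.3433.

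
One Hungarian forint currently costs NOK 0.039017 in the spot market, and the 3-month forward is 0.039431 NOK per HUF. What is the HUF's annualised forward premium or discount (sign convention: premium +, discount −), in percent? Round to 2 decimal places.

T = 3/12 years.
(F − S)/S = (0.039431 − 0.039017)/0.039017 = 0.0106108.
×(1/T) gives 4.24% p.a.

+4.24%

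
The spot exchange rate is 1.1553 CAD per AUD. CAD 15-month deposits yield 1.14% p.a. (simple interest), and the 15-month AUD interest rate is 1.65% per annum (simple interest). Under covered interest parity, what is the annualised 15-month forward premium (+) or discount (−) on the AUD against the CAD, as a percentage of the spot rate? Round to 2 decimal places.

T = 15/12 years.
CIP forward (CAD per AUD) = 1.1553 × 1.014250/1.020625 = 1.1480838.
(F − S)/S ÷ T = (1.1480838 − 1.1553)/1.1553/(15/12) = -0.004997 → -0.50%.

-0.50%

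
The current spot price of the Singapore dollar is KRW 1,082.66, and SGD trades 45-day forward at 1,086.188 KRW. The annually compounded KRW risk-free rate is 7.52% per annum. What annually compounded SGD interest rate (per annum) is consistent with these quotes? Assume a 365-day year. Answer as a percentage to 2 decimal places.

4.72%

T = 45/365 years.
F/S = 1086.188/1082.66 = 1.0032586 = (growth of KRW) / (growth of SGD).
The KRW side grows by (1 + 0.0752)^(45/365) = 1.0089793.
That pins the SGD growth at 1.0057021.
r = 1.0057021^(365/45) − 1 = 0.047199 → 4.72%.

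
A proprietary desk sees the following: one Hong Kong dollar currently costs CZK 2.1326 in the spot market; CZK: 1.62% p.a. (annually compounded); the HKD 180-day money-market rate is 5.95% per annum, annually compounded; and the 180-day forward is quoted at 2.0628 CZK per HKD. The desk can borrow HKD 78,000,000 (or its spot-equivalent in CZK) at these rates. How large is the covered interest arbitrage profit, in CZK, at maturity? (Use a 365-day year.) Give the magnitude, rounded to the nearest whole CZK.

T = 180/365 years.
Invest the HKD and cover forward: 78,000,000 × 1.02891276711 × 2.0628 = CZK 165,550,417.97.
Convert at spot and invest in CZK: 78,000,000 × 2.1326 × 1.00795650646 = CZK 167,666,307.56.
The quoted forward undervalues HKD, so borrow HKD, convert to CZK at spot, deposit the CZK at 1.62%, and buy HKD forward at 2.0628 to cover the loan.
Profit = 167,666,307.56 − 165,550,417.97 = CZK 2,115,890.

CZK 2,115,890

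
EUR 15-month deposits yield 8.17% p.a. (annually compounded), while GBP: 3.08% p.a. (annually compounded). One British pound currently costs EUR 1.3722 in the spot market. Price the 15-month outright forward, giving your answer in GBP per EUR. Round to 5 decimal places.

0.68615

T = 15/12 years.
EUR accumulates by (1 + 0.0817)^(15/12) = 1.1031474.
Growth of 1 GBP over T: (1 + 0.0308)^(15/12) = 1.0386471.
So F = 1.3722 × 1.1031474 / 1.0386471 = 1.457414 (EUR/GBP).
Invert for GBP per EUR: 1 / 1.457414 = 0.68615.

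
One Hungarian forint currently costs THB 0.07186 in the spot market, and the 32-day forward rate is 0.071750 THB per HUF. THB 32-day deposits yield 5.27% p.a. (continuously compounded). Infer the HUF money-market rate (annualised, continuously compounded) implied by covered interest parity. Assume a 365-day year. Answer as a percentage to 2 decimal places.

7.02%

T = 32/365 years.
By CIP, F/S equals the THB-to-HUF growth ratio: 0.07175/0.07186 = 0.9984692.
THB growth factor: e^(0.0527×32/365) = 1.004631.
So the HUF growth factor = 1.0061712.
r = ln(1.0061712)/(32/365) = 0.070174 → 7.02%.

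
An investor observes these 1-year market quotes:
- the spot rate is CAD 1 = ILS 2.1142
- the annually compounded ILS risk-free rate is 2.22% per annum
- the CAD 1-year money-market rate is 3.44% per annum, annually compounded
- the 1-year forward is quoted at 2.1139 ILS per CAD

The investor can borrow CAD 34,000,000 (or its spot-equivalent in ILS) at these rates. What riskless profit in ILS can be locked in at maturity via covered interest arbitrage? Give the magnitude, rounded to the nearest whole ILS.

ILS 866,419

T = 1 year.
Invest the CAD and cover forward: 34,000,000 × 1.034400 × 2.1139 = ILS 74,345,017.44.
Convert at spot and invest in ILS: 34,000,000 × 2.1142 × 1.022200 = ILS 73,478,598.16.
The quoted forward overvalues CAD, so borrow ILS, buy CAD at spot, deposit the CAD at 3.44%, and sell the proceeds forward at 2.1139.
The gap between the two covered legs is ILS 866,419.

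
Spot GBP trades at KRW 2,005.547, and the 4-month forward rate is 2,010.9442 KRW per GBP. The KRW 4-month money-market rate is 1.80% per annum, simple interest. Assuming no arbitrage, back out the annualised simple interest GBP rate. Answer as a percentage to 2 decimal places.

0.99%

T = 4/12 years.
F/S = 2010.9442/2005.547 = 1.0026911 = (growth of KRW) / (growth of GBP).
KRW growth factor: 1 + 0.0180×4/12 = 1.006000.
That pins the GBP growth at 1.003300.
r = (1.003300 − 1)/(4/12) = 0.009900 → 0.99%.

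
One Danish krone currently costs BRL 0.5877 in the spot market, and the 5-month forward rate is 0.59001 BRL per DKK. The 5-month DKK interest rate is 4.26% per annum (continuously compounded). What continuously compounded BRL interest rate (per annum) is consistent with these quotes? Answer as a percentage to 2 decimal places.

5.20%

T = 5/12 years.
CIP gives F = S · g_BRL/g_DKK, so g_BRL/g_DKK = 0.59001/0.5877 = 1.0039306.
The DKK side grows by e^(0.0426×5/12) = 1.0179085.
Hence g_BRL = 1.0219095.
r = ln(1.0219095)/(5/12) = 0.052015 → 5.20%.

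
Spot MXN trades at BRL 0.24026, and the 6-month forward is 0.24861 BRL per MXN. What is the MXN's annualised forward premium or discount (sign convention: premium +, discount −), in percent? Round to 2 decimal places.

T = 6/12 years.
(F − S)/S = (0.24861 − 0.24026)/0.24026 = 0.0347540.
Annualise by dividing by T: 0.0347540 / (6/12) = 0.069508 → 6.95%.

+6.95%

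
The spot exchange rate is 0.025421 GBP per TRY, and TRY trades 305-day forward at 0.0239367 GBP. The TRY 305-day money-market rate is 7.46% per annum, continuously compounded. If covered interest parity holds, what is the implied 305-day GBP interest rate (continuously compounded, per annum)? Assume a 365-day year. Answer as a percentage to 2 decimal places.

0.26%

T = 305/365 years.
CIP gives F = S · g_GBP/g_TRY, so g_GBP/g_TRY = 0.0239367/0.025421 = 0.9416113.
TRY growth factor: e^(0.0746×305/365) = 1.0643209.
So the GBP growth factor = 1.0021766.
r = ln(1.0021766)/(305/365) = 0.002602 → 0.26%.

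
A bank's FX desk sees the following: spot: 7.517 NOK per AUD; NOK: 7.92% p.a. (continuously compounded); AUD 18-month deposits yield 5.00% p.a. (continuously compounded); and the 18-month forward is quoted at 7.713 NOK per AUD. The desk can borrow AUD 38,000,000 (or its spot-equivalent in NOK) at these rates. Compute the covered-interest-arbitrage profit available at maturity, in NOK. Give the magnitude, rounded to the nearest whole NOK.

NOK 5,757,342

T = 18/12 years.
Invest the AUD and cover forward: 38,000,000 × 1.07788415088 × 7.713 = NOK 315,921,377.32.
Convert at spot and invest in NOK: 38,000,000 × 7.517 × 1.12614466683 = NOK 321,678,719.50.
The quoted forward undervalues AUD, so borrow AUD, convert to NOK at spot, deposit the NOK at 7.92%, and buy AUD forward at 7.713 to cover the loan.
Arbitrage profit = |315,921,377.32 − 321,678,719.50| = NOK 5,757,342.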